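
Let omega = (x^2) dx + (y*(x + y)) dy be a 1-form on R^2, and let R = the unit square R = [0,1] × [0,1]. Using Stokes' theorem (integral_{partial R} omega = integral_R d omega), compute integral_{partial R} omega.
integral_(partial R) omega = 1/2

Stokes: integral_partial_R omega = integral_R d omega with d omega = (∂Q/∂x - ∂P/∂y) dx ∧ dy.
  ∂Q/∂x = y
  ∂P/∂y = 0
  integrand = ∂Q/∂x - ∂P/∂y = y.
Integrating over R: integral_0^1 integral_0^1 (y) dx dy = 1/2.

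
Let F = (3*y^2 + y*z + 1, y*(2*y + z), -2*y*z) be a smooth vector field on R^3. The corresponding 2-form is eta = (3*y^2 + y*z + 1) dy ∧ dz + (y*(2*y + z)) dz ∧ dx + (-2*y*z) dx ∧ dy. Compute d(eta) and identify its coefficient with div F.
d(eta) = (2*y + z) dx ∧ dy ∧ dz; div F = 2*y + z

For a 2-form in R^3 of the form above, applying d gives a 3-form with coefficient ∂P/∂x + ∂Q/∂y + ∂R/∂z:
  ∂P/∂x = 0
  ∂Q/∂y = 4*y + z
  ∂R/∂z = -2*y
Sum = 2*y + z, which is exactly div F.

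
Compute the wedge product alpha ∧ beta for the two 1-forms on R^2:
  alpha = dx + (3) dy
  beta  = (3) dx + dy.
alpha ∧ beta = (-8) dx ∧ dy

Distribute the wedge, using dx_i ∧ dx_j = -dx_j ∧ dx_i and dx_i ∧ dx_i = 0. For each pair (i, j) with i < j, the coefficient of dx_i ∧ dx_j in alpha ∧ beta is (alpha_i * beta_j - alpha_j * beta_i). Collecting: alpha ∧ beta = (-8) dx ∧ dy.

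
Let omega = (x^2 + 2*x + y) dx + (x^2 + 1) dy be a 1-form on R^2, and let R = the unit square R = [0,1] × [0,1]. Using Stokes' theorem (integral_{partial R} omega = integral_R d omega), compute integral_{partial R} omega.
integral_(partial R) omega = 0

Stokes: integral_partial_R omega = integral_R d omega with d omega = (∂Q/∂x - ∂P/∂y) dx ∧ dy.
  ∂Q/∂x = 2*x
  ∂P/∂y = 1
  integrand = ∂Q/∂x - ∂P/∂y = 2*x - 1.
Integrating over R: integral_0^1 integral_0^1 (2*x - 1) dx dy = 0.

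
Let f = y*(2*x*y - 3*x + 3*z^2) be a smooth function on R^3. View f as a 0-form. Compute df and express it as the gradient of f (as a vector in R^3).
df = (y*(2*y - 3)) dx + (4*x*y - 3*x + 3*z^2) dy + (6*y*z) dz; grad f = (y*(2*y - 3), 4*x*y - 3*x + 3*z^2, 6*y*z)

For a 0-form f, d f = (∂f/∂x) dx + (∂f/∂y) dy + (∂f/∂z) dz. The components of the vector representation are exactly the entries of grad f in Cartesian coordinates:
  ∂f/∂x = y*(2*y - 3)
  ∂f/∂y = 4*x*y - 3*x + 3*z^2
  ∂f/∂z = 6*y*z.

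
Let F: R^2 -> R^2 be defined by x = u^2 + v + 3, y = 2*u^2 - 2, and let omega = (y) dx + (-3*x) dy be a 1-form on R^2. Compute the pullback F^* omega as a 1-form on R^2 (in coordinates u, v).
F^* omega = (4*u*(-2*u^2 - 3*v - 10)) du + (2*u^2 - 2) dv

Using F^*(f dg) = (f ∘ F) d(g ∘ F), substitute each coordinate x_i by F_i(u, v) in f_i, and replace dx_i by d F_i = (∂F_i/∂u) du + (∂F_i/∂v) dv.
  For the x component: f_1(F) = 2*u^2 - 2; d F_1 = (2*u) du + (1) dv
  For the y component: f_2(F) = -3*u^2 - 3*v - 9; d F_2 = (4*u) du + (0) dv
Combining and collecting du, dv coefficients:
  coeff of du: 4*u*(-2*u^2 - 3*v - 10)
  coeff of dv: 2*u^2 - 2
F^* omega = (4*u*(-2*u^2 - 3*v - 10)) du + (2*u^2 - 2) dv.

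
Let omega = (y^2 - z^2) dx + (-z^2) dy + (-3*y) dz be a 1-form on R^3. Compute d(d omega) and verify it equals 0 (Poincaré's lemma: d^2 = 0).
d(d omega) = 0

Step 1: d omega = sum_{i<j} (∂f_j/∂x_i - ∂f_i/∂x_j) dx_i ∧ dx_j:
  coeff of dx ∧ dy: -2*y
  coeff of dx ∧ dz: 2*z
  coeff of dy ∧ dz: 2*z - 3
Step 2: Apply d again to each 2-form coefficient. The only possible 3-form in R^3 is dx ∧ dy ∧ dz, with coefficient
  ∂(coeff of dy∧dz)/∂x - ∂(coeff of dx∧dz)/∂y + ∂(coeff of dx∧dy)/∂z
  = ∂/∂x (2*z - 3) - ∂/∂y (2*z) + ∂/∂z (-2*y).
Each of these terms simplifies to sums of mixed partials that cancel in pairs. The result is 0 (by equality of mixed partials for smooth functions — Schwarz / Clairaut).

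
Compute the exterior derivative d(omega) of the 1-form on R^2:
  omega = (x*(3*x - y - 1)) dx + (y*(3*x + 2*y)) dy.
d(omega) = (x + 3*y) dx ∧ dy

For a 1-form omega = sum_i f_i dx_i, the exterior derivative is
  d(omega) = sum_{i < j} (∂f_j/∂x_i - ∂f_i/∂x_j) dx_i ∧ dx_j.
  coefficient of dx ∧ dy: ∂f_2/∂x - ∂f_1/∂y = ∂(y*(3*x + 2*y))/∂x - ∂(x*(3*x - y - 1))/∂y = x + 3*y
Assembling: d(omega) = (x + 3*y) dx ∧ dy.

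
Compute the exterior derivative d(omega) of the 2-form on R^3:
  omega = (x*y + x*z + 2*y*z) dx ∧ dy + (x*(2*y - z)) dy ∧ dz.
d(omega) = (x + 4*y - z) dx ∧ dy ∧ dz

For a 2-form omega = sum_{i<j} g_{ij} dx_i ∧ dx_j, the exterior derivative is
  d(omega) = sum_{i<j} d(g_{ij}) ∧ dx_i ∧ dx_j = sum_{i<j, k} (∂g_{ij}/∂x_k) dx_k ∧ dx_i ∧ dx_j.
Expand each term, using dx_k ∧ dx_i ∧ dx_j = sgn(permutation) dx_{(a)} ∧ dx_{(b)} ∧ dx_{(c)} with (a < b < c) sorted:
  d(x*y + x*z + 2*y*z) includes (∂/∂z)(x*y + x*z + 2*y*z) dz = (x + 2*y) dz, which multiplied by dx ∧ dy gives (x + 2*y) dx ∧ dy ∧ dz
  d(x*(2*y - z)) includes (∂/∂x)(x*(2*y - z)) dx = (2*y - z) dx, which multiplied by dy ∧ dz gives (2*y - z) dx ∧ dy ∧ dz
Collecting like 3-forms: d(omega) = (x + 4*y - z) dx ∧ dy ∧ dz.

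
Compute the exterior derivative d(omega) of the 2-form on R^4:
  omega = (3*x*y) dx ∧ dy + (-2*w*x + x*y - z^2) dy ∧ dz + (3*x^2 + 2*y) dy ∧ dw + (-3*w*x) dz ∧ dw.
d(omega) = (-2*w + y) dx ∧ dy ∧ dz + (-2*x) dy ∧ dz ∧ dw + (6*x) dx ∧ dy ∧ dw + (-3*w) dx ∧ dz ∧ dw

For a 2-form omega = sum_{i<j} g_{ij} dx_i ∧ dx_j, the exterior derivative is
  d(omega) = sum_{i<j} d(g_{ij}) ∧ dx_i ∧ dx_j = sum_{i<j, k} (∂g_{ij}/∂x_k) dx_k ∧ dx_i ∧ dx_j.
Expand each term, using dx_k ∧ dx_i ∧ dx_j = sgn(permutation) dx_{(a)} ∧ dx_{(b)} ∧ dx_{(c)} with (a < b < c) sorted:
  d(-2*w*x + x*y - z^2) includes (∂/∂x)(-2*w*x + x*y - z^2) dx = (-2*w + y) dx, which multiplied by dy ∧ dz gives (-2*w + y) dx ∧ dy ∧ dz
  d(-2*w*x + x*y - z^2) includes (∂/∂w)(-2*w*x + x*y - z^2) dw = (-2*x) dw, which multiplied by dy ∧ dz gives (-2*x) dy ∧ dz ∧ dw
  d(3*x^2 + 2*y) includes (∂/∂x)(3*x^2 + 2*y) dx = (6*x) dx, which multiplied by dy ∧ dw gives (6*x) dx ∧ dy ∧ dw
  d(-3*w*x) includes (∂/∂x)(-3*w*x) dx = (-3*w) dx, which multiplied by dz ∧ dw gives (-3*w) dx ∧ dz ∧ dw
Collecting like 3-forms: d(omega) = (-2*w + y) dx ∧ dy ∧ dz + (-2*x) dy ∧ dz ∧ dw + (6*x) dx ∧ dy ∧ dw + (-3*w) dx ∧ dz ∧ dw.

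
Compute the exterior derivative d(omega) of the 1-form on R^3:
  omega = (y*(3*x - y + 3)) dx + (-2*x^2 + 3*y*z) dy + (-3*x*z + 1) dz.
d(omega) = (-7*x + 2*y - 3) dx ∧ dy + (-3*z) dx ∧ dz + (-3*y) dy ∧ dz

For a 1-form omega = sum_i f_i dx_i, the exterior derivative is
  d(omega) = sum_{i < j} (∂f_j/∂x_i - ∂f_i/∂x_j) dx_i ∧ dx_j.
  coefficient of dx ∧ dy: ∂f_2/∂x - ∂f_1/∂y = ∂(-2*x^2 + 3*y*z)/∂x - ∂(y*(3*x - y + 3))/∂y = -7*x + 2*y - 3
  coefficient of dx ∧ dz: ∂f_3/∂x - ∂f_1/∂z = ∂(-3*x*z + 1)/∂x - ∂(y*(3*x - y + 3))/∂z = -3*z
  coefficient of dy ∧ dz: ∂f_3/∂y - ∂f_2/∂z = ∂(-3*x*z + 1)/∂y - ∂(-2*x^2 + 3*y*z)/∂z = -3*y
Assembling: d(omega) = (-7*x + 2*y - 3) dx ∧ dy + (-3*z) dx ∧ dz + (-3*y) dy ∧ dz.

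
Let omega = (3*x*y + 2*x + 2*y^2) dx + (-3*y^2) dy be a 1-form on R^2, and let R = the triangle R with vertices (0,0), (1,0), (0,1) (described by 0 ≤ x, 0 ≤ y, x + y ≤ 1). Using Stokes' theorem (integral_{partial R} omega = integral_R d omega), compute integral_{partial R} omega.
integral_(partial R) omega = -7/6

Stokes: integral_partial_R omega = integral_R d omega with d omega = (∂Q/∂x - ∂P/∂y) dx ∧ dy.
  ∂Q/∂x = 0
  ∂P/∂y = 3*x + 4*y
  integrand = ∂Q/∂x - ∂P/∂y = -3*x - 4*y.
Integrating over R: integral_0^1 integral_0^{1-x} (-3*x - 4*y) dy dx = -7/6.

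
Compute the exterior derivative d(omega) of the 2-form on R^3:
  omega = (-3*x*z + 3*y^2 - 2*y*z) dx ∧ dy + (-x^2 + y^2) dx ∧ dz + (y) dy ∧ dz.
d(omega) = (-3*x - 4*y) dx ∧ dy ∧ dz

For a 2-form omega = sum_{i<j} g_{ij} dx_i ∧ dx_j, the exterior derivative is
  d(omega) = sum_{i<j} d(g_{ij}) ∧ dx_i ∧ dx_j = sum_{i<j, k} (∂g_{ij}/∂x_k) dx_k ∧ dx_i ∧ dx_j.
Expand each term, using dx_k ∧ dx_i ∧ dx_j = sgn(permutation) dx_{(a)} ∧ dx_{(b)} ∧ dx_{(c)} with (a < b < c) sorted:
  d(-3*x*z + 3*y^2 - 2*y*z) includes (∂/∂z)(-3*x*z + 3*y^2 - 2*y*z) dz = (-3*x - 2*y) dz, which multiplied by dx ∧ dy gives (-3*x - 2*y) dx ∧ dy ∧ dz
  d(-x^2 + y^2) includes (∂/∂y)(-x^2 + y^2) dy = (2*y) dy, which multiplied by dx ∧ dz gives (-2*y) dx ∧ dy ∧ dz
Collecting like 3-forms: d(omega) = (-3*x - 4*y) dx ∧ dy ∧ dz.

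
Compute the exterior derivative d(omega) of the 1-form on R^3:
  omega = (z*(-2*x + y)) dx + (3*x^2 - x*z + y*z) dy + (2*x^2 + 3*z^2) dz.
d(omega) = (6*x - 2*z) dx ∧ dy + (6*x - y) dx ∧ dz + (x - y) dy ∧ dz

For a 1-form omega = sum_i f_i dx_i, the exterior derivative is
  d(omega) = sum_{i < j} (∂f_j/∂x_i - ∂f_i/∂x_j) dx_i ∧ dx_j.
  coefficient of dx ∧ dy: ∂f_2/∂x - ∂f_1/∂y = ∂(3*x^2 - x*z + y*z)/∂x - ∂(z*(-2*x + y))/∂y = 6*x - 2*z
  coefficient of dx ∧ dz: ∂f_3/∂x - ∂f_1/∂z = ∂(2*x^2 + 3*z^2)/∂x - ∂(z*(-2*x + y))/∂z = 6*x - y
  coefficient of dy ∧ dz: ∂f_3/∂y - ∂f_2/∂z = ∂(2*x^2 + 3*z^2)/∂y - ∂(3*x^2 - x*z + y*z)/∂z = x - y
Assembling: d(omega) = (6*x - 2*z) dx ∧ dy + (6*x - y) dx ∧ dz + (x - y) dy ∧ dz.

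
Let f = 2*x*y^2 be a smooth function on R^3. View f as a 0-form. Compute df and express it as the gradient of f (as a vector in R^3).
df = (2*y^2) dx + (4*x*y) dy + (0) dz; grad f = (2*y^2, 4*x*y, 0)

For a 0-form f, d f = (∂f/∂x) dx + (∂f/∂y) dy + (∂f/∂z) dz. The components of the vector representation are exactly the entries of grad f in Cartesian coordinates:
  ∂f/∂x = 2*y^2
  ∂f/∂y = 4*x*y
  ∂f/∂z = 0.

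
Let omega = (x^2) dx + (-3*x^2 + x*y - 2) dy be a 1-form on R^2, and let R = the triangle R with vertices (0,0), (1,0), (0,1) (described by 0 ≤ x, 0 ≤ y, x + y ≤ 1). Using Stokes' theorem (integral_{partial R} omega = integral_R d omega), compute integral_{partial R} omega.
integral_(partial R) omega = -5/6

Stokes: integral_partial_R omega = integral_R d omega with d omega = (∂Q/∂x - ∂P/∂y) dx ∧ dy.
  ∂Q/∂x = -6*x + y
  ∂P/∂y = 0
  integrand = ∂Q/∂x - ∂P/∂y = -6*x + y.
Integrating over R: integral_0^1 integral_0^{1-x} (-6*x + y) dy dx = -5/6.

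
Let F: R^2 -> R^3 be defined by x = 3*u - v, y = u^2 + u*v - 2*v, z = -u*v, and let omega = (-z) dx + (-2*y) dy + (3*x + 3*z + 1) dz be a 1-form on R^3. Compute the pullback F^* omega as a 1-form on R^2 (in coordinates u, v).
F^* omega = (-4*u^3 - 6*u^2*v + u*v^2 + 2*u*v + 7*v^2 - v) du + (-2*u^3 + u^2*v - 5*u^2 + 10*u*v - u - 8*v) dv

Using F^*(f dg) = (f ∘ F) d(g ∘ F), substitute each coordinate x_i by F_i(u, v) in f_i, and replace dx_i by d F_i = (∂F_i/∂u) du + (∂F_i/∂v) dv.
  For the x component: f_1(F) = u*v; d F_1 = (3) du + (-1) dv
  For the y component: f_2(F) = -2*u^2 - 2*u*v + 4*v; d F_2 = (2*u + v) du + (u - 2) dv
  For the z component: f_3(F) = -3*u*v + 9*u - 3*v + 1; d F_3 = (-v) du + (-u) dv
Combining and collecting du, dv coefficients:
  coeff of du: -4*u^3 - 6*u^2*v + u*v^2 + 2*u*v + 7*v^2 - v
  coeff of dv: -2*u^3 + u^2*v - 5*u^2 + 10*u*v - u - 8*v
F^* omega = (-4*u^3 - 6*u^2*v + u*v^2 + 2*u*v + 7*v^2 - v) du + (-2*u^3 + u^2*v - 5*u^2 + 10*u*v - u - 8*v) dv.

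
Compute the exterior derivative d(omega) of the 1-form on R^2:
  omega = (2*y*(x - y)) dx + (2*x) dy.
d(omega) = (-2*x + 4*y + 2) dx ∧ dy

For a 1-form omega = sum_i f_i dx_i, the exterior derivative is
  d(omega) = sum_{i < j} (∂f_j/∂x_i - ∂f_i/∂x_j) dx_i ∧ dx_j.
  coefficient of dx ∧ dy: ∂f_2/∂x - ∂f_1/∂y = ∂(2*x)/∂x - ∂(2*y*(x - y))/∂y = -2*x + 4*y + 2
Assembling: d(omega) = (-2*x + 4*y + 2) dx ∧ dy.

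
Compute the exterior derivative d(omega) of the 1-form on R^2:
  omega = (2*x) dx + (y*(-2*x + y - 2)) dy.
d(omega) = (-2*y) dx ∧ dy

For a 1-form omega = sum_i f_i dx_i, the exterior derivative is
  d(omega) = sum_{i < j} (∂f_j/∂x_i - ∂f_i/∂x_j) dx_i ∧ dx_j.
  coefficient of dx ∧ dy: ∂f_2/∂x - ∂f_1/∂y = ∂(y*(-2*x + y - 2))/∂x - ∂(2*x)/∂y = -2*y
Assembling: d(omega) = (-2*y) dx ∧ dy.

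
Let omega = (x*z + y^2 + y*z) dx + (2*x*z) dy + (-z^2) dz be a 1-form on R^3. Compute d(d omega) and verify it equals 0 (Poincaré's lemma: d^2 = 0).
d(d omega) = 0

Step 1: d omega = sum_{i<j} (∂f_j/∂x_i - ∂f_i/∂x_j) dx_i ∧ dx_j:
  coeff of dx ∧ dy: -2*y + z
  coeff of dx ∧ dz: -x - y
  coeff of dy ∧ dz: -2*x
Step 2: Apply d again to each 2-form coefficient. The only possible 3-form in R^3 is dx ∧ dy ∧ dz, with coefficient
  ∂(coeff of dy∧dz)/∂x - ∂(coeff of dx∧dz)/∂y + ∂(coeff of dx∧dy)/∂z
  = ∂/∂x (-2*x) - ∂/∂y (-x - y) + ∂/∂z (-2*y + z).
Each of these terms simplifies to sums of mixed partials that cancel in pairs. The result is 0 (by equality of mixed partials for smooth functions — Schwarz / Clairaut).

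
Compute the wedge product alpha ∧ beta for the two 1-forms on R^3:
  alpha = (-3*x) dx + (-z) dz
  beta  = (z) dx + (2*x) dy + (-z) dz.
alpha ∧ beta = (-6*x^2) dx ∧ dy + (z*(3*x + z)) dx ∧ dz + (2*x*z) dy ∧ dz

Distribute the wedge, using dx_i ∧ dx_j = -dx_j ∧ dx_i and dx_i ∧ dx_i = 0. For each pair (i, j) with i < j, the coefficient of dx_i ∧ dx_j in alpha ∧ beta is (alpha_i * beta_j - alpha_j * beta_i). Collecting: alpha ∧ beta = (-6*x^2) dx ∧ dy + (z*(3*x + z)) dx ∧ dz + (2*x*z) dy ∧ dz.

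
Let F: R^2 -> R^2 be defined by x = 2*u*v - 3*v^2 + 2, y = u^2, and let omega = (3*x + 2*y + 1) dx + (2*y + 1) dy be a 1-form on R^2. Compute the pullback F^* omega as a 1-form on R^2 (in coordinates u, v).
F^* omega = (4*u^3 + 4*u^2*v + 12*u*v^2 + 2*u - 18*v^3 + 14*v) du + (4*u^3 - 54*u*v^2 + 14*u + 54*v^3 - 42*v) dv

Using F^*(f dg) = (f ∘ F) d(g ∘ F), substitute each coordinate x_i by F_i(u, v) in f_i, and replace dx_i by d F_i = (∂F_i/∂u) du + (∂F_i/∂v) dv.
  For the x component: f_1(F) = 2*u^2 + 6*u*v - 9*v^2 + 7; d F_1 = (2*v) du + (2*u - 6*v) dv
  For the y component: f_2(F) = 2*u^2 + 1; d F_2 = (2*u) du + (0) dv
Combining and collecting du, dv coefficients:
  coeff of du: 4*u^3 + 4*u^2*v + 12*u*v^2 + 2*u - 18*v^3 + 14*v
  coeff of dv: 4*u^3 - 54*u*v^2 + 14*u + 54*v^3 - 42*v
F^* omega = (4*u^3 + 4*u^2*v + 12*u*v^2 + 2*u - 18*v^3 + 14*v) du + (4*u^3 - 54*u*v^2 + 14*u + 54*v^3 - 42*v) dv.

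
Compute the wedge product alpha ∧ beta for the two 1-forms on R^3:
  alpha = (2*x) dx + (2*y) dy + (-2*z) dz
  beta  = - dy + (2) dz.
alpha ∧ beta = (-2*x) dx ∧ dy + (4*x) dx ∧ dz + (4*y - 2*z) dy ∧ dz

Distribute the wedge, using dx_i ∧ dx_j = -dx_j ∧ dx_i and dx_i ∧ dx_i = 0. For each pair (i, j) with i < j, the coefficient of dx_i ∧ dx_j in alpha ∧ beta is (alpha_i * beta_j - alpha_j * beta_i). Collecting: alpha ∧ beta = (-2*x) dx ∧ dy + (4*x) dx ∧ dz + (4*y - 2*z) dy ∧ dz.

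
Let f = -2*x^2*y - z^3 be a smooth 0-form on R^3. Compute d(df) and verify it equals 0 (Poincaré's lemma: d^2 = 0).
d(df) = 0

Step 1: df = sum_i (∂f/∂x_i) dx_i = (-4*x*y) dx + (-2*x^2) dy + (-3*z^2) dz.
Step 2: Apply d again. Using the 1-form formula, the coefficient of dx ∧ dy in d(df) is ∂^2 f/∂x ∂y - ∂^2 f/∂y ∂x = (-4*x) - (-4*x) = 0 (equality of mixed partials for smooth f).
Similarly for dx ∧ dz and dy ∧ dz — all coefficients vanish. So d(df) = 0.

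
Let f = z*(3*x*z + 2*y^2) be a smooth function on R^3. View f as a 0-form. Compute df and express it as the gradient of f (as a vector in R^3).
df = (3*z^2) dx + (4*y*z) dy + (6*x*z + 2*y^2) dz; grad f = (3*z^2, 4*y*z, 6*x*z + 2*y^2)

For a 0-form f, d f = (∂f/∂x) dx + (∂f/∂y) dy + (∂f/∂z) dz. The components of the vector representation are exactly the entries of grad f in Cartesian coordinates:
  ∂f/∂x = 3*z^2
  ∂f/∂y = 4*y*z
  ∂f/∂z = 6*x*z + 2*y^2.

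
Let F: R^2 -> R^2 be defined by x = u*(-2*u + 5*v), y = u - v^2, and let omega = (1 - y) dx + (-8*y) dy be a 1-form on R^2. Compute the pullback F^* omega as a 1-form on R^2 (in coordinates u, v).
F^* omega = (4*u^2 - 4*u*v^2 - 5*u*v - 12*u + 5*v^3 + 8*v^2 + 5*v) du + (-5*u^2 + 5*u*v^2 + 16*u*v + 5*u - 16*v^3) dv

Using F^*(f dg) = (f ∘ F) d(g ∘ F), substitute each coordinate x_i by F_i(u, v) in f_i, and replace dx_i by d F_i = (∂F_i/∂u) du + (∂F_i/∂v) dv.
  For the x component: f_1(F) = -u + v^2 + 1; d F_1 = (-4*u + 5*v) du + (5*u) dv
  For the y component: f_2(F) = -8*u + 8*v^2; d F_2 = (1) du + (-2*v) dv
Combining and collecting du, dv coefficients:
  coeff of du: 4*u^2 - 4*u*v^2 - 5*u*v - 12*u + 5*v^3 + 8*v^2 + 5*v
  coeff of dv: -5*u^2 + 5*u*v^2 + 16*u*v + 5*u - 16*v^3
F^* omega = (4*u^2 - 4*u*v^2 - 5*u*v - 12*u + 5*v^3 + 8*v^2 + 5*v) du + (-5*u^2 + 5*u*v^2 + 16*u*v + 5*u - 16*v^3) dv.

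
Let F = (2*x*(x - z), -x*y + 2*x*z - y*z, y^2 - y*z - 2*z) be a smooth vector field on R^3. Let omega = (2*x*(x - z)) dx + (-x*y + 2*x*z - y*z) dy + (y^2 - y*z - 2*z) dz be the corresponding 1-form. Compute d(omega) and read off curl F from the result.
d(omega) = (-2*x + 3*y - z) dy ∧ dz + (-2*x) dz ∧ dx + (-y + 2*z) dx ∧ dy; curl F = (-2*x + 3*y - z, -2*x, -y + 2*z)

d omega = sum_{i<j} (∂f_j/∂x_i - ∂f_i/∂x_j) dx_i ∧ dx_j. Under the identification (dy ∧ dz, dz ∧ dx, dx ∧ dy) ↔ (e_x, e_y, e_z), the coefficients are exactly the components of curl F. Compute:
  ∂R/∂y - ∂Q/∂z = (2*y - z) - (2*x - y) = -2*x + 3*y - z
  ∂P/∂z - ∂R/∂x = (-2*x) - (0) = -2*x
  ∂Q/∂x - ∂P/∂y = (-y + 2*z) - (0) = -y + 2*z.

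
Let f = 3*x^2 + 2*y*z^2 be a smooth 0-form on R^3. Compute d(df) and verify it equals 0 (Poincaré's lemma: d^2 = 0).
d(df) = 0

Step 1: df = sum_i (∂f/∂x_i) dx_i = (6*x) dx + (2*z^2) dy + (4*y*z) dz.
Step 2: Apply d again. Using the 1-form formula, the coefficient of dx ∧ dy in d(df) is ∂^2 f/∂x ∂y - ∂^2 f/∂y ∂x = (0) - (0) = 0 (equality of mixed partials for smooth f).
Similarly for dx ∧ dz and dy ∧ dz — all coefficients vanish. So d(df) = 0.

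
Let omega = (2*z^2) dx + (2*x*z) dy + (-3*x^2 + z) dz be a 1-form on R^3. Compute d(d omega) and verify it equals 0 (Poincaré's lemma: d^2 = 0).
d(d omega) = 0

Step 1: d omega = sum_{i<j} (∂f_j/∂x_i - ∂f_i/∂x_j) dx_i ∧ dx_j:
  coeff of dx ∧ dy: 2*z
  coeff of dx ∧ dz: -6*x - 4*z
  coeff of dy ∧ dz: -2*x
Step 2: Apply d again to each 2-form coefficient. The only possible 3-form in R^3 is dx ∧ dy ∧ dz, with coefficient
  ∂(coeff of dy∧dz)/∂x - ∂(coeff of dx∧dz)/∂y + ∂(coeff of dx∧dy)/∂z
  = ∂/∂x (-2*x) - ∂/∂y (-6*x - 4*z) + ∂/∂z (2*z).
Each of these terms simplifies to sums of mixed partials that cancel in pairs. The result is 0 (by equality of mixed partials for smooth functions — Schwarz / Clairaut).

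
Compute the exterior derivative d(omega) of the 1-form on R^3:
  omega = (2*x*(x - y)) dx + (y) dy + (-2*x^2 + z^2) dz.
d(omega) = (2*x) dx ∧ dy + (-4*x) dx ∧ dz

For a 1-form omega = sum_i f_i dx_i, the exterior derivative is
  d(omega) = sum_{i < j} (∂f_j/∂x_i - ∂f_i/∂x_j) dx_i ∧ dx_j.
  coefficient of dx ∧ dy: ∂f_2/∂x - ∂f_1/∂y = ∂(y)/∂x - ∂(2*x*(x - y))/∂y = 2*x
  coefficient of dx ∧ dz: ∂f_3/∂x - ∂f_1/∂z = ∂(-2*x^2 + z^2)/∂x - ∂(2*x*(x - y))/∂z = -4*x
Assembling: d(omega) = (2*x) dx ∧ dy + (-4*x) dx ∧ dz.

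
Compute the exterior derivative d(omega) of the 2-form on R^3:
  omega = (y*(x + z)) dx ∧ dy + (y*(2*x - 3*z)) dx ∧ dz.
d(omega) = (-2*x + y + 3*z) dx ∧ dy ∧ dz

For a 2-form omega = sum_{i<j} g_{ij} dx_i ∧ dx_j, the exterior derivative is
  d(omega) = sum_{i<j} d(g_{ij}) ∧ dx_i ∧ dx_j = sum_{i<j, k} (∂g_{ij}/∂x_k) dx_k ∧ dx_i ∧ dx_j.
Expand each term, using dx_k ∧ dx_i ∧ dx_j = sgn(permutation) dx_{(a)} ∧ dx_{(b)} ∧ dx_{(c)} with (a < b < c) sorted:
  d(y*(x + z)) includes (∂/∂z)(y*(x + z)) dz = (y) dz, which multiplied by dx ∧ dy gives (y) dx ∧ dy ∧ dz
  d(y*(2*x - 3*z)) includes (∂/∂y)(y*(2*x - 3*z)) dy = (2*x - 3*z) dy, which multiplied by dx ∧ dz gives (-2*x + 3*z) dx ∧ dy ∧ dz
Collecting like 3-forms: d(omega) = (-2*x + y + 3*z) dx ∧ dy ∧ dz.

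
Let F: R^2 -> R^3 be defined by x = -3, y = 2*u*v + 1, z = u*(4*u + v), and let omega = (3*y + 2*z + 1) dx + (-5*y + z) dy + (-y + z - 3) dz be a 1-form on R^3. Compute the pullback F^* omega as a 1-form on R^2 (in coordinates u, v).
F^* omega = (32*u^3 + 4*u^2*v - 19*u*v^2 - 32*u - 14*v) du + (u*(12*u^2 - 19*u*v - 14)) dv

Using F^*(f dg) = (f ∘ F) d(g ∘ F), substitute each coordinate x_i by F_i(u, v) in f_i, and replace dx_i by d F_i = (∂F_i/∂u) du + (∂F_i/∂v) dv.
  For the x component: f_1(F) = 8*u^2 + 8*u*v + 4; d F_1 = (0) du + (0) dv
  For the y component: f_2(F) = 4*u^2 - 9*u*v - 5; d F_2 = (2*v) du + (2*u) dv
  For the z component: f_3(F) = 4*u^2 - u*v - 4; d F_3 = (8*u + v) du + (u) dv
Combining and collecting du, dv coefficients:
  coeff of du: 32*u^3 + 4*u^2*v - 19*u*v^2 - 32*u - 14*v
  coeff of dv: u*(12*u^2 - 19*u*v - 14)
F^* omega = (32*u^3 + 4*u^2*v - 19*u*v^2 - 32*u - 14*v) du + (u*(12*u^2 - 19*u*v - 14)) dv.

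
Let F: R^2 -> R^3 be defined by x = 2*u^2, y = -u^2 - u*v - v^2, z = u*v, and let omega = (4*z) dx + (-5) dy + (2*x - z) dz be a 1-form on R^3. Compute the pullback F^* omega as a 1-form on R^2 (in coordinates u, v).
F^* omega = (20*u^2*v - u*v^2 + 10*u + 5*v) du + (4*u^3 - u^2*v + 5*u + 10*v) dv

Using F^*(f dg) = (f ∘ F) d(g ∘ F), substitute each coordinate x_i by F_i(u, v) in f_i, and replace dx_i by d F_i = (∂F_i/∂u) du + (∂F_i/∂v) dv.
  For the x component: f_1(F) = 4*u*v; d F_1 = (4*u) du + (0) dv
  For the y component: f_2(F) = -5; d F_2 = (-2*u - v) du + (-u - 2*v) dv
  For the z component: f_3(F) = u*(4*u - v); d F_3 = (v) du + (u) dv
Combining and collecting du, dv coefficients:
  coeff of du: 20*u^2*v - u*v^2 + 10*u + 5*v
  coeff of dv: 4*u^3 - u^2*v + 5*u + 10*v
F^* omega = (20*u^2*v - u*v^2 + 10*u + 5*v) du + (4*u^3 - u^2*v + 5*u + 10*v) dv.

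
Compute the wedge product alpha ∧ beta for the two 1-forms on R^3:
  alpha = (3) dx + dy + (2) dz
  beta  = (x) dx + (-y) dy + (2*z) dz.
alpha ∧ beta = (-x - 3*y) dx ∧ dy + (-2*x + 6*z) dx ∧ dz + (2*y + 2*z) dy ∧ dz

Distribute the wedge, using dx_i ∧ dx_j = -dx_j ∧ dx_i and dx_i ∧ dx_i = 0. For each pair (i, j) with i < j, the coefficient of dx_i ∧ dx_j in alpha ∧ beta is (alpha_i * beta_j - alpha_j * beta_i). Collecting: alpha ∧ beta = (-x - 3*y) dx ∧ dy + (-2*x + 6*z) dx ∧ dz + (2*y + 2*z) dy ∧ dz.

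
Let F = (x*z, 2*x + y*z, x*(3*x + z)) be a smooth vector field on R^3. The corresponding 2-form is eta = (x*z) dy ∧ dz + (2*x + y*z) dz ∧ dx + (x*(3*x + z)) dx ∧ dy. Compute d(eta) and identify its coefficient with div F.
d(eta) = (x + 2*z) dx ∧ dy ∧ dz; div F = x + 2*z

For a 2-form in R^3 of the form above, applying d gives a 3-form with coefficient ∂P/∂x + ∂Q/∂y + ∂R/∂z:
  ∂P/∂x = z
  ∂Q/∂y = z
  ∂R/∂z = x
Sum = x + 2*z, which is exactly div F.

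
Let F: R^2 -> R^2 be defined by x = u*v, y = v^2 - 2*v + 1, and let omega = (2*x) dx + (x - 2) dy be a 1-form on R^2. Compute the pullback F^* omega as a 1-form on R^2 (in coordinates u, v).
F^* omega = (2*u*v^2) du + (2*u^2*v + 2*u*v^2 - 2*u*v - 4*v + 4) dv

Using F^*(f dg) = (f ∘ F) d(g ∘ F), substitute each coordinate x_i by F_i(u, v) in f_i, and replace dx_i by d F_i = (∂F_i/∂u) du + (∂F_i/∂v) dv.
  For the x component: f_1(F) = 2*u*v; d F_1 = (v) du + (u) dv
  For the y component: f_2(F) = u*v - 2; d F_2 = (0) du + (2*v - 2) dv
Combining and collecting du, dv coefficients:
  coeff of du: 2*u*v^2
  coeff of dv: 2*u^2*v + 2*u*v^2 - 2*u*v - 4*v + 4
F^* omega = (2*u*v^2) du + (2*u^2*v + 2*u*v^2 - 2*u*v - 4*v + 4) dv.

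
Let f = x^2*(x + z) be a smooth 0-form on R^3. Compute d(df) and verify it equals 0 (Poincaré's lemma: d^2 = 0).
d(df) = 0

Step 1: df = sum_i (∂f/∂x_i) dx_i = (x*(3*x + 2*z)) dx + (0) dy + (x^2) dz.
Step 2: Apply d again. Using the 1-form formula, the coefficient of dx ∧ dy in d(df) is ∂^2 f/∂x ∂y - ∂^2 f/∂y ∂x = (0) - (0) = 0 (equality of mixed partials for smooth f).
Similarly for dx ∧ dz and dy ∧ dz — all coefficients vanish. So d(df) = 0.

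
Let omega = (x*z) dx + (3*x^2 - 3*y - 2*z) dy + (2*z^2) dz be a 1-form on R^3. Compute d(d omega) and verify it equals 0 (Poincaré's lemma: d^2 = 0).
d(d omega) = 0

Step 1: d omega = sum_{i<j} (∂f_j/∂x_i - ∂f_i/∂x_j) dx_i ∧ dx_j:
  coeff of dx ∧ dy: 6*x
  coeff of dx ∧ dz: -x
  coeff of dy ∧ dz: 2
Step 2: Apply d again to each 2-form coefficient. The only possible 3-form in R^3 is dx ∧ dy ∧ dz, with coefficient
  ∂(coeff of dy∧dz)/∂x - ∂(coeff of dx∧dz)/∂y + ∂(coeff of dx∧dy)/∂z
  = ∂/∂x (2) - ∂/∂y (-x) + ∂/∂z (6*x).
Each of these terms simplifies to sums of mixed partials that cancel in pairs. The result is 0 (by equality of mixed partials for smooth functions — Schwarz / Clairaut).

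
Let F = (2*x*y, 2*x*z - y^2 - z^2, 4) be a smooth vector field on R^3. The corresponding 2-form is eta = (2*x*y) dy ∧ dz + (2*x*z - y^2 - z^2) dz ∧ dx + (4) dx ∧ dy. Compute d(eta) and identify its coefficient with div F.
d(eta) = (0) dx ∧ dy ∧ dz; div F = 0

For a 2-form in R^3 of the form above, applying d gives a 3-form with coefficient ∂P/∂x + ∂Q/∂y + ∂R/∂z:
  ∂P/∂x = 2*y
  ∂Q/∂y = -2*y
  ∂R/∂z = 0
Sum = 0, which is exactly div F.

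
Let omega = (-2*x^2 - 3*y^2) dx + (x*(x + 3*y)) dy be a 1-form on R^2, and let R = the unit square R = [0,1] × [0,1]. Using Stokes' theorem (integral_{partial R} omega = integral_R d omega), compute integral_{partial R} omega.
integral_(partial R) omega = 11/2

Stokes: integral_partial_R omega = integral_R d omega with d omega = (∂Q/∂x - ∂P/∂y) dx ∧ dy.
  ∂Q/∂x = 2*x + 3*y
  ∂P/∂y = -6*y
  integrand = ∂Q/∂x - ∂P/∂y = 2*x + 9*y.
Integrating over R: integral_0^1 integral_0^1 (2*x + 9*y) dx dy = 11/2.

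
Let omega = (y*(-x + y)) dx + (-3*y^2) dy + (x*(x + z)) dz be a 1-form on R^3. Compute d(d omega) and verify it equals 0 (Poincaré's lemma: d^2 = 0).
d(d omega) = 0

Step 1: d omega = sum_{i<j} (∂f_j/∂x_i - ∂f_i/∂x_j) dx_i ∧ dx_j:
  coeff of dx ∧ dy: x - 2*y
  coeff of dx ∧ dz: 2*x + z
  coeff of dy ∧ dz: 0
Step 2: Apply d again to each 2-form coefficient. The only possible 3-form in R^3 is dx ∧ dy ∧ dz, with coefficient
  ∂(coeff of dy∧dz)/∂x - ∂(coeff of dx∧dz)/∂y + ∂(coeff of dx∧dy)/∂z
  = ∂/∂x (0) - ∂/∂y (2*x + z) + ∂/∂z (x - 2*y).
Each of these terms simplifies to sums of mixed partials that cancel in pairs. The result is 0 (by equality of mixed partials for smooth functions — Schwarz / Clairaut).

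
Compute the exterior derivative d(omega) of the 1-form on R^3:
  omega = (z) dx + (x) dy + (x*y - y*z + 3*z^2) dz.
d(omega) = (1) dx ∧ dy + (y - 1) dx ∧ dz + (x - z) dy ∧ dz

For a 1-form omega = sum_i f_i dx_i, the exterior derivative is
  d(omega) = sum_{i < j} (∂f_j/∂x_i - ∂f_i/∂x_j) dx_i ∧ dx_j.
  coefficient of dx ∧ dy: ∂f_2/∂x - ∂f_1/∂y = ∂(x)/∂x - ∂(z)/∂y = 1
  coefficient of dx ∧ dz: ∂f_3/∂x - ∂f_1/∂z = ∂(x*y - y*z + 3*z^2)/∂x - ∂(z)/∂z = y - 1
  coefficient of dy ∧ dz: ∂f_3/∂y - ∂f_2/∂z = ∂(x*y - y*z + 3*z^2)/∂y - ∂(x)/∂z = x - z
Assembling: d(omega) = (1) dx ∧ dy + (y - 1) dx ∧ dz + (x - z) dy ∧ dz.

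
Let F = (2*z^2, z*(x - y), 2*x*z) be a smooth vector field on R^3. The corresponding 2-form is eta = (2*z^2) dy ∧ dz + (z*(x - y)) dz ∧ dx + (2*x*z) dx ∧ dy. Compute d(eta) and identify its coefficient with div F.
d(eta) = (2*x - z) dx ∧ dy ∧ dz; div F = 2*x - z

For a 2-form in R^3 of the form above, applying d gives a 3-form with coefficient ∂P/∂x + ∂Q/∂y + ∂R/∂z:
  ∂P/∂x = 0
  ∂Q/∂y = -z
  ∂R/∂z = 2*x
Sum = 2*x - z, which is exactly div F.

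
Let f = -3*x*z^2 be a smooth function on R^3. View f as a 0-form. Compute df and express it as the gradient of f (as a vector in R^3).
df = (-3*z^2) dx + (0) dy + (-6*x*z) dz; grad f = (-3*z^2, 0, -6*x*z)

For a 0-form f, d f = (∂f/∂x) dx + (∂f/∂y) dy + (∂f/∂z) dz. The components of the vector representation are exactly the entries of grad f in Cartesian coordinates:
  ∂f/∂x = -3*z^2
  ∂f/∂y = 0
  ∂f/∂z = -6*x*z.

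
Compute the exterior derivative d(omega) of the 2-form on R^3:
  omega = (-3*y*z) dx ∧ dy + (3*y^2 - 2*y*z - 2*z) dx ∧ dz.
d(omega) = (-9*y + 2*z) dx ∧ dy ∧ dz

For a 2-form omega = sum_{i<j} g_{ij} dx_i ∧ dx_j, the exterior derivative is
  d(omega) = sum_{i<j} d(g_{ij}) ∧ dx_i ∧ dx_j = sum_{i<j, k} (∂g_{ij}/∂x_k) dx_k ∧ dx_i ∧ dx_j.
Expand each term, using dx_k ∧ dx_i ∧ dx_j = sgn(permutation) dx_{(a)} ∧ dx_{(b)} ∧ dx_{(c)} with (a < b < c) sorted:
  d(-3*y*z) includes (∂/∂z)(-3*y*z) dz = (-3*y) dz, which multiplied by dx ∧ dy gives (-3*y) dx ∧ dy ∧ dz
  d(3*y^2 - 2*y*z - 2*z) includes (∂/∂y)(3*y^2 - 2*y*z - 2*z) dy = (6*y - 2*z) dy, which multiplied by dx ∧ dz gives (-6*y + 2*z) dx ∧ dy ∧ dz
Collecting like 3-forms: d(omega) = (-9*y + 2*z) dx ∧ dy ∧ dz.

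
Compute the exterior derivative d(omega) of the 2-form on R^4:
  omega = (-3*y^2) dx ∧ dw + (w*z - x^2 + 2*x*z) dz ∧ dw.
d(omega) = (6*y) dx ∧ dy ∧ dw + (-2*x + 2*z) dx ∧ dz ∧ dw

For a 2-form omega = sum_{i<j} g_{ij} dx_i ∧ dx_j, the exterior derivative is
  d(omega) = sum_{i<j} d(g_{ij}) ∧ dx_i ∧ dx_j = sum_{i<j, k} (∂g_{ij}/∂x_k) dx_k ∧ dx_i ∧ dx_j.
Expand each term, using dx_k ∧ dx_i ∧ dx_j = sgn(permutation) dx_{(a)} ∧ dx_{(b)} ∧ dx_{(c)} with (a < b < c) sorted:
  d(-3*y^2) includes (∂/∂y)(-3*y^2) dy = (-6*y) dy, which multiplied by dx ∧ dw gives (6*y) dx ∧ dy ∧ dw
  d(w*z - x^2 + 2*x*z) includes (∂/∂x)(w*z - x^2 + 2*x*z) dx = (-2*x + 2*z) dx, which multiplied by dz ∧ dw gives (-2*x + 2*z) dx ∧ dz ∧ dw
Collecting like 3-forms: d(omega) = (6*y) dx ∧ dy ∧ dw + (-2*x + 2*z) dx ∧ dz ∧ dw.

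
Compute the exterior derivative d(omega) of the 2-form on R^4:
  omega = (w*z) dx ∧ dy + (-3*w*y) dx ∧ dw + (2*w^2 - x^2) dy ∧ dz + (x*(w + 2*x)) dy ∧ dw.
d(omega) = (w - 2*x) dx ∧ dy ∧ dz + (4*w + 4*x + z) dx ∧ dy ∧ dw + (4*w) dy ∧ dz ∧ dw

For a 2-form omega = sum_{i<j} g_{ij} dx_i ∧ dx_j, the exterior derivative is
  d(omega) = sum_{i<j} d(g_{ij}) ∧ dx_i ∧ dx_j = sum_{i<j, k} (∂g_{ij}/∂x_k) dx_k ∧ dx_i ∧ dx_j.
Expand each term, using dx_k ∧ dx_i ∧ dx_j = sgn(permutation) dx_{(a)} ∧ dx_{(b)} ∧ dx_{(c)} with (a < b < c) sorted:
  d(w*z) includes (∂/∂z)(w*z) dz = (w) dz, which multiplied by dx ∧ dy gives (w) dx ∧ dy ∧ dz
  d(w*z) includes (∂/∂w)(w*z) dw = (z) dw, which multiplied by dx ∧ dy gives (z) dx ∧ dy ∧ dw
  d(-3*w*y) includes (∂/∂y)(-3*w*y) dy = (-3*w) dy, which multiplied by dx ∧ dw gives (3*w) dx ∧ dy ∧ dw
  d(2*w^2 - x^2) includes (∂/∂x)(2*w^2 - x^2) dx = (-2*x) dx, which multiplied by dy ∧ dz gives (-2*x) dx ∧ dy ∧ dz
  d(2*w^2 - x^2) includes (∂/∂w)(2*w^2 - x^2) dw = (4*w) dw, which multiplied by dy ∧ dz gives (4*w) dy ∧ dz ∧ dw
  d(x*(w + 2*x)) includes (∂/∂x)(x*(w + 2*x)) dx = (w + 4*x) dx, which multiplied by dy ∧ dw gives (w + 4*x) dx ∧ dy ∧ dw
Collecting like 3-forms: d(omega) = (w - 2*x) dx ∧ dy ∧ dz + (4*w + 4*x + z) dx ∧ dy ∧ dw + (4*w) dy ∧ dz ∧ dw.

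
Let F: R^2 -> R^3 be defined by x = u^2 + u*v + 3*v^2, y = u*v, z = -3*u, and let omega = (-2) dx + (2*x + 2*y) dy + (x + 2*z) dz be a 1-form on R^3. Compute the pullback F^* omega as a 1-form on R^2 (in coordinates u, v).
F^* omega = (2*u^2*v - 3*u^2 + 4*u*v^2 - 3*u*v + 14*u + 6*v^3 - 9*v^2 - 2*v) du + (2*u^3 + 4*u^2*v + 6*u*v^2 - 2*u - 12*v) dv

Using F^*(f dg) = (f ∘ F) d(g ∘ F), substitute each coordinate x_i by F_i(u, v) in f_i, and replace dx_i by d F_i = (∂F_i/∂u) du + (∂F_i/∂v) dv.
  For the x component: f_1(F) = -2; d F_1 = (2*u + v) du + (u + 6*v) dv
  For the y component: f_2(F) = 2*u^2 + 4*u*v + 6*v^2; d F_2 = (v) du + (u) dv
  For the z component: f_3(F) = u^2 + u*v - 6*u + 3*v^2; d F_3 = (-3) du + (0) dv
Combining and collecting du, dv coefficients:
  coeff of du: 2*u^2*v - 3*u^2 + 4*u*v^2 - 3*u*v + 14*u + 6*v^3 - 9*v^2 - 2*v
  coeff of dv: 2*u^3 + 4*u^2*v + 6*u*v^2 - 2*u - 12*v
F^* omega = (2*u^2*v - 3*u^2 + 4*u*v^2 - 3*u*v + 14*u + 6*v^3 - 9*v^2 - 2*v) du + (2*u^3 + 4*u^2*v + 6*u*v^2 - 2*u - 12*v) dv.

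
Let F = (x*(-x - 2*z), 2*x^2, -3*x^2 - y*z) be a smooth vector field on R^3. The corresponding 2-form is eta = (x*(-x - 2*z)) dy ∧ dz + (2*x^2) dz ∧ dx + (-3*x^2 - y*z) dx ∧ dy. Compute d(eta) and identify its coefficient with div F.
d(eta) = (-2*x - y - 2*z) dx ∧ dy ∧ dz; div F = -2*x - y - 2*z

For a 2-form in R^3 of the form above, applying d gives a 3-form with coefficient ∂P/∂x + ∂Q/∂y + ∂R/∂z:
  ∂P/∂x = -2*x - 2*z
  ∂Q/∂y = 0
  ∂R/∂z = -y
Sum = -2*x - y - 2*z, which is exactly div F.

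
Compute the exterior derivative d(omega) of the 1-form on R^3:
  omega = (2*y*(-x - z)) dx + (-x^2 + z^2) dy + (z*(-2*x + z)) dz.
d(omega) = (2*z) dx ∧ dy + (2*y - 2*z) dx ∧ dz + (-2*z) dy ∧ dz

For a 1-form omega = sum_i f_i dx_i, the exterior derivative is
  d(omega) = sum_{i < j} (∂f_j/∂x_i - ∂f_i/∂x_j) dx_i ∧ dx_j.
  coefficient of dx ∧ dy: ∂f_2/∂x - ∂f_1/∂y = ∂(-x^2 + z^2)/∂x - ∂(2*y*(-x - z))/∂y = 2*z
  coefficient of dx ∧ dz: ∂f_3/∂x - ∂f_1/∂z = ∂(z*(-2*x + z))/∂x - ∂(2*y*(-x - z))/∂z = 2*y - 2*z
  coefficient of dy ∧ dz: ∂f_3/∂y - ∂f_2/∂z = ∂(z*(-2*x + z))/∂y - ∂(-x^2 + z^2)/∂z = -2*z
Assembling: d(omega) = (2*z) dx ∧ dy + (2*y - 2*z) dx ∧ dz + (-2*z) dy ∧ dz.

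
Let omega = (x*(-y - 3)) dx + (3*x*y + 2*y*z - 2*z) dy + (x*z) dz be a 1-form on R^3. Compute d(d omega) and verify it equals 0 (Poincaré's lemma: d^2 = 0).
d(d omega) = 0

Step 1: d omega = sum_{i<j} (∂f_j/∂x_i - ∂f_i/∂x_j) dx_i ∧ dx_j:
  coeff of dx ∧ dy: x + 3*y
  coeff of dx ∧ dz: z
  coeff of dy ∧ dz: 2 - 2*y
Step 2: Apply d again to each 2-form coefficient. The only possible 3-form in R^3 is dx ∧ dy ∧ dz, with coefficient
  ∂(coeff of dy∧dz)/∂x - ∂(coeff of dx∧dz)/∂y + ∂(coeff of dx∧dy)/∂z
  = ∂/∂x (2 - 2*y) - ∂/∂y (z) + ∂/∂z (x + 3*y).
Each of these terms simplifies to sums of mixed partials that cancel in pairs. The result is 0 (by equality of mixed partials for smooth functions — Schwarz / Clairaut).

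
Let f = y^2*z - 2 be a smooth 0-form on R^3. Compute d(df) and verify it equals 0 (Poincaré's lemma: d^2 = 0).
d(df) = 0

Step 1: df = sum_i (∂f/∂x_i) dx_i = (0) dx + (2*y*z) dy + (y^2) dz.
Step 2: Apply d again. Using the 1-form formula, the coefficient of dx ∧ dy in d(df) is ∂^2 f/∂x ∂y - ∂^2 f/∂y ∂x = (0) - (0) = 0 (equality of mixed partials for smooth f).
Similarly for dx ∧ dz and dy ∧ dz — all coefficients vanish. So d(df) = 0.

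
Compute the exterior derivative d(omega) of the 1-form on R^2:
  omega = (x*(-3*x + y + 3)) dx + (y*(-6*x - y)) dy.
d(omega) = (-x - 6*y) dx ∧ dy

For a 1-form omega = sum_i f_i dx_i, the exterior derivative is
  d(omega) = sum_{i < j} (∂f_j/∂x_i - ∂f_i/∂x_j) dx_i ∧ dx_j.
  coefficient of dx ∧ dy: ∂f_2/∂x - ∂f_1/∂y = ∂(y*(-6*x - y))/∂x - ∂(x*(-3*x + y + 3))/∂y = -x - 6*y
Assembling: d(omega) = (-x - 6*y) dx ∧ dy.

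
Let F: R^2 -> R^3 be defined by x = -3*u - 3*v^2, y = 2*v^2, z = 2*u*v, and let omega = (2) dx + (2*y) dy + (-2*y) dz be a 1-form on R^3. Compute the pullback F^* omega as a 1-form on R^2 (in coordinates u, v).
F^* omega = (-8*v^3 - 6) du + (4*v*(-2*u*v + 4*v^2 - 3)) dv

Using F^*(f dg) = (f ∘ F) d(g ∘ F), substitute each coordinate x_i by F_i(u, v) in f_i, and replace dx_i by d F_i = (∂F_i/∂u) du + (∂F_i/∂v) dv.
  For the x component: f_1(F) = 2; d F_1 = (-3) du + (-6*v) dv
  For the y component: f_2(F) = 4*v^2; d F_2 = (0) du + (4*v) dv
  For the z component: f_3(F) = -4*v^2; d F_3 = (2*v) du + (2*u) dv
Combining and collecting du, dv coefficients:
  coeff of du: -8*v^3 - 6
  coeff of dv: 4*v*(-2*u*v + 4*v^2 - 3)
F^* omega = (-8*v^3 - 6) du + (4*v*(-2*u*v + 4*v^2 - 3)) dv.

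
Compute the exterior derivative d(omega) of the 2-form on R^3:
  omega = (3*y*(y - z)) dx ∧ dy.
d(omega) = (-3*y) dx ∧ dy ∧ dz

For a 2-form omega = sum_{i<j} g_{ij} dx_i ∧ dx_j, the exterior derivative is
  d(omega) = sum_{i<j} d(g_{ij}) ∧ dx_i ∧ dx_j = sum_{i<j, k} (∂g_{ij}/∂x_k) dx_k ∧ dx_i ∧ dx_j.
Expand each term, using dx_k ∧ dx_i ∧ dx_j = sgn(permutation) dx_{(a)} ∧ dx_{(b)} ∧ dx_{(c)} with (a < b < c) sorted:
  d(3*y*(y - z)) includes (∂/∂z)(3*y*(y - z)) dz = (-3*y) dz, which multiplied by dx ∧ dy gives (-3*y) dx ∧ dy ∧ dz
Collecting like 3-forms: d(omega) = (-3*y) dx ∧ dy ∧ dz.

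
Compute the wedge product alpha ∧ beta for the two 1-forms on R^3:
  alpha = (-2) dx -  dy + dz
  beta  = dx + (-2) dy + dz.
alpha ∧ beta = (5) dx ∧ dy + (-3) dx ∧ dz + (1) dy ∧ dz

Distribute the wedge, using dx_i ∧ dx_j = -dx_j ∧ dx_i and dx_i ∧ dx_i = 0. For each pair (i, j) with i < j, the coefficient of dx_i ∧ dx_j in alpha ∧ beta is (alpha_i * beta_j - alpha_j * beta_i). Collecting: alpha ∧ beta = (5) dx ∧ dy + (-3) dx ∧ dz + (1) dy ∧ dz.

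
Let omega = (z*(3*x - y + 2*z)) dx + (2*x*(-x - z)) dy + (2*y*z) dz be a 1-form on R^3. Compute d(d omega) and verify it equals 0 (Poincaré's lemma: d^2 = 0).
d(d omega) = 0

Step 1: d omega = sum_{i<j} (∂f_j/∂x_i - ∂f_i/∂x_j) dx_i ∧ dx_j:
  coeff of dx ∧ dy: -4*x - z
  coeff of dx ∧ dz: -3*x + y - 4*z
  coeff of dy ∧ dz: 2*x + 2*z
Step 2: Apply d again to each 2-form coefficient. The only possible 3-form in R^3 is dx ∧ dy ∧ dz, with coefficient
  ∂(coeff of dy∧dz)/∂x - ∂(coeff of dx∧dz)/∂y + ∂(coeff of dx∧dy)/∂z
  = ∂/∂x (2*x + 2*z) - ∂/∂y (-3*x + y - 4*z) + ∂/∂z (-4*x - z).
Each of these terms simplifies to sums of mixed partials that cancel in pairs. The result is 0 (by equality of mixed partials for smooth functions — Schwarz / Clairaut).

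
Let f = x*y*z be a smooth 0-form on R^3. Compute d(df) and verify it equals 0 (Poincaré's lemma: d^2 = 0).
d(df) = 0

Step 1: df = sum_i (∂f/∂x_i) dx_i = (y*z) dx + (x*z) dy + (x*y) dz.
Step 2: Apply d again. Using the 1-form formula, the coefficient of dx ∧ dy in d(df) is ∂^2 f/∂x ∂y - ∂^2 f/∂y ∂x = (z) - (z) = 0 (equality of mixed partials for smooth f).
Similarly for dx ∧ dz and dy ∧ dz — all coefficients vanish. So d(df) = 0.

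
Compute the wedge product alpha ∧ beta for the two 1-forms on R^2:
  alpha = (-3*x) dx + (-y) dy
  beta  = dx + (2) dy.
alpha ∧ beta = (-6*x + y) dx ∧ dy

Distribute the wedge, using dx_i ∧ dx_j = -dx_j ∧ dx_i and dx_i ∧ dx_i = 0. For each pair (i, j) with i < j, the coefficient of dx_i ∧ dx_j in alpha ∧ beta is (alpha_i * beta_j - alpha_j * beta_i). Collecting: alpha ∧ beta = (-6*x + y) dx ∧ dy.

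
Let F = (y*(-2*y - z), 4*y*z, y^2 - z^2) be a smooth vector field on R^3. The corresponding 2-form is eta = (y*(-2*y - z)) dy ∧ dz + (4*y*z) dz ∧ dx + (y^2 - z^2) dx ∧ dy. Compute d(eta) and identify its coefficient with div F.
d(eta) = (2*z) dx ∧ dy ∧ dz; div F = 2*z

For a 2-form in R^3 of the form above, applying d gives a 3-form with coefficient ∂P/∂x + ∂Q/∂y + ∂R/∂z:
  ∂P/∂x = 0
  ∂Q/∂y = 4*z
  ∂R/∂z = -2*z
Sum = 2*z, which is exactly div F.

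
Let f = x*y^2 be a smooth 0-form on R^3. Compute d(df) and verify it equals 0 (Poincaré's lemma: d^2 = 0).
d(df) = 0

Step 1: df = sum_i (∂f/∂x_i) dx_i = (y^2) dx + (2*x*y) dy + (0) dz.
Step 2: Apply d again. Using the 1-form formula, the coefficient of dx ∧ dy in d(df) is ∂^2 f/∂x ∂y - ∂^2 f/∂y ∂x = (2*y) - (2*y) = 0 (equality of mixed partials for smooth f).
Similarly for dx ∧ dz and dy ∧ dz — all coefficients vanish. So d(df) = 0.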